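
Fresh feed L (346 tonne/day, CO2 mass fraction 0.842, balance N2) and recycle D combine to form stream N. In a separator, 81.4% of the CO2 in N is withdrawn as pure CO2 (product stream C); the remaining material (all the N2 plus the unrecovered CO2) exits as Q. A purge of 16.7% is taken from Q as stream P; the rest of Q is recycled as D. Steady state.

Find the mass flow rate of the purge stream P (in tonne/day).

65.38 tonne/day

N2 enters only via L and leaves only via the purge: 346×0.158 = 0.167×(N2 in Q), and the separator passes all N2, so N2 in N = N2 in Q = 327.35 tonne/day.
CO2 in N: m_A = 346×0.842 + (1−0.167)·(1−0.814)·m_A, so m_A = 291.33/0.8451 = 344.75 tonne/day.
Q = (1−0.814)×344.75 + 327.35 = 391.48 tonne/day.
Purge P = 0.167×391.48 = 65.377 tonne/day.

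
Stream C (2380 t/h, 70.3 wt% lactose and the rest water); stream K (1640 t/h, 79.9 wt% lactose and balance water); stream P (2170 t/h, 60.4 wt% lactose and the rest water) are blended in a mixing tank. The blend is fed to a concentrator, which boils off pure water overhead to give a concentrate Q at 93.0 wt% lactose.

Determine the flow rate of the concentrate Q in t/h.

lactose entering = 2380×0.703 + 1640×0.799 + 2170×0.604 = 4294.2 t/h.
All lactose reports to Q, so Q = 4294.2/0.930 = 4617.4 t/h.

4617 t/h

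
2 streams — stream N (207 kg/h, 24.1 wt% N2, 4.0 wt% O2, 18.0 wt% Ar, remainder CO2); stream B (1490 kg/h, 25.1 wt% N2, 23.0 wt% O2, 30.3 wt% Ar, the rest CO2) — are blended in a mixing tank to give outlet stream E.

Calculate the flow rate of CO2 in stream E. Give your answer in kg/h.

CO2 out = CO2 in = 207×0.539 + 1490×0.216 = 433.41 kg/h.

433.4 kg/h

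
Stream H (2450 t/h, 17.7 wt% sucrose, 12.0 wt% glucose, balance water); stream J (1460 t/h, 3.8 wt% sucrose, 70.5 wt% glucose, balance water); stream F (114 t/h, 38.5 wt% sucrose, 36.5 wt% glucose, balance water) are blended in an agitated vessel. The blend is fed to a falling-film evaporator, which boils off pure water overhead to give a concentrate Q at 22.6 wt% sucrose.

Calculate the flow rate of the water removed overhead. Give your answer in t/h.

1666 t/h

sucrose entering = 2450×0.177 + 1460×0.038 + 114×0.385 = 533.02 t/h.
All sucrose reports to Q, so Q = 533.02/0.226 = 2358.5 t/h.
Total feed = 4024 t/h; overhead = 4024 − 2358.5 = 1665.5 t/h.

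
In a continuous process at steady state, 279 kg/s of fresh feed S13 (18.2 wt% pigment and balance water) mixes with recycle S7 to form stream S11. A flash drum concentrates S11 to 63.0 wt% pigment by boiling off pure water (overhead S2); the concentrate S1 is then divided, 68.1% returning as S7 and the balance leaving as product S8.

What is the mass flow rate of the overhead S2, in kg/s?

198.4 kg/s

Overall pigment balance (none leaves overhead): pigment in fresh feed = pigment in product, i.e. 279×0.182 = (1−0.681)·S1·0.630.
S1 = 50.778/(0.630×0.319) = 252.66 kg/s.
Recycle S7 = 0.681×252.66 = 172.06 kg/s.
Combined feed S11 = 279 + 172.06 = 451.06 kg/s.
Overhead S2 = S11 − S1 = 451.06 − 252.66 = 198.4 kg/s.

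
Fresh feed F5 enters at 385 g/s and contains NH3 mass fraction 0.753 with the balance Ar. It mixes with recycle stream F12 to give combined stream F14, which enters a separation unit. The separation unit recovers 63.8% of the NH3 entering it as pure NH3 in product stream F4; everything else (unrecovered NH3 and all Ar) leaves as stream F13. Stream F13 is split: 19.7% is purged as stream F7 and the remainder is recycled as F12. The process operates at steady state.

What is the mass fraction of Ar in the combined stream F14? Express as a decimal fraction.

Ar enters only via F5 and leaves only via the purge: 385×0.247 = 0.197×(Ar in F13), and the separation unit passes all Ar, so Ar in F14 = Ar in F13 = 482.72 g/s.
NH3 in F14: m_A = 385×0.753 + (1−0.197)·(1−0.638)·m_A, so m_A = 289.9/0.7093 = 408.71 g/s.
F14 = 408.71 + 482.72 = 891.43 g/s.
Ar fraction in F14 = 482.72/891.43 = 0.542.

0.542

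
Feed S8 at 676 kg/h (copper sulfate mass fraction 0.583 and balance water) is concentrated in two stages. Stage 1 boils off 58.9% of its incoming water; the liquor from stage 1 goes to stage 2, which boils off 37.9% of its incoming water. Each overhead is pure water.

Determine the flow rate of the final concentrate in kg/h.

466.1 kg/h

water in feed = 676×0.417 = 281.89 kg/h.
After stage 1: water left = (1−0.589)×281.89 = 115.86; stream total = 509.97 kg/h.
After stage 2: water left = (1−0.379)×115.86 = 71.948; final concentrate = 466.06 kg/h.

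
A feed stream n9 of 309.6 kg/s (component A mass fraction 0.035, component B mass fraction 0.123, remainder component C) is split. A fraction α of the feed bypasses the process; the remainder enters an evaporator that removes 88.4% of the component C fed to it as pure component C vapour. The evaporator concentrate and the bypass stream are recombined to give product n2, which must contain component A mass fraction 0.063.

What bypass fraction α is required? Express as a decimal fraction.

All 309.6×0.035 = 10.836 kg/s of component A reaches n2, so n2 = 10.836/0.063 = 172 kg/s and vapour = 137.6 kg/s.
The evaporator receives (1−α)·309.6 of feed at 0.842 component C and removes 0.884 of that component C:
0.884×0.842×(1−α)×309.6 = 137.6
(1−α) = 137.6/230.44 = 0.5971;  α = 0.4029.

0.403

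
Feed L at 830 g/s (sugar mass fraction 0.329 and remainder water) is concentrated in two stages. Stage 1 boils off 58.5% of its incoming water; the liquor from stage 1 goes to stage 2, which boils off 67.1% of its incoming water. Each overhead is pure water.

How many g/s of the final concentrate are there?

water in feed = 830×0.671 = 556.93 g/s.
After stage 1: water left = (1−0.585)×556.93 = 231.13; stream total = 504.2 g/s.
After stage 2: water left = (1−0.671)×231.13 = 76.04; final concentrate = 349.11 g/s.

349.1 g/s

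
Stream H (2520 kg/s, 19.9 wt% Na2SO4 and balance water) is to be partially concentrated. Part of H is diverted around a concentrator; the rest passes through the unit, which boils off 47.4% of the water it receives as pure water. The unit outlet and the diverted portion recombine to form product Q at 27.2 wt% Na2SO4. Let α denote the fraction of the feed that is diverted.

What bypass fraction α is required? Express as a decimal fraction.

All 2520×0.199 = 501.48 kg/s of Na2SO4 reaches Q, so Q = 501.48/0.272 = 1843.7 kg/s and vapour = 676.32 kg/s.
The evaporator receives (1−α)·2520 of feed at 0.801 water and removes 0.474 of that water:
0.474×0.801×(1−α)×2520 = 676.32
(1−α) = 676.32/956.78 = 0.7069;  α = 0.2931.

0.293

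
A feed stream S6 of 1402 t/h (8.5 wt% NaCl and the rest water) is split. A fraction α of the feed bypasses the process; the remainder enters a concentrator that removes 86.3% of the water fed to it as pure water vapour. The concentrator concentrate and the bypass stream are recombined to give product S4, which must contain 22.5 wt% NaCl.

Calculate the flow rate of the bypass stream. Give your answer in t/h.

All 1402×0.085 = 119.17 t/h of NaCl reaches S4, so S4 = 119.17/0.225 = 529.64 t/h and vapour = 872.36 t/h.
The evaporator receives (1−α)·1402 of feed at 0.915 water and removes 0.863 of that water:
0.863×0.915×(1−α)×1402 = 872.36
(1−α) = 872.36/1107.1 = 0.7880;  α = 0.2120.
Bypass flow = 0.2120×1402 = 297.26 t/h.

297.3 t/h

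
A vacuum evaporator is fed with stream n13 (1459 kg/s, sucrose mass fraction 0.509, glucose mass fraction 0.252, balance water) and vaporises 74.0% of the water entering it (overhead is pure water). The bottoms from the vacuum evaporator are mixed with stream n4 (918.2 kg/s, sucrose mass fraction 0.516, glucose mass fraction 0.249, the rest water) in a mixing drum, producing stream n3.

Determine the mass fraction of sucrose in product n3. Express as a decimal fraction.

0.574

Vapour removed = 0.740×0.239×1459 = 258.04 kg/s; concentrate = 1201 kg/s.
sucrose reaching the mixer = 742.63 (from concentrate) + 918.2×0.516 = 1216.4 kg/s.
Product flow = 1201 + 918.2 = 2119.2 kg/s; sucrose fraction = 0.574.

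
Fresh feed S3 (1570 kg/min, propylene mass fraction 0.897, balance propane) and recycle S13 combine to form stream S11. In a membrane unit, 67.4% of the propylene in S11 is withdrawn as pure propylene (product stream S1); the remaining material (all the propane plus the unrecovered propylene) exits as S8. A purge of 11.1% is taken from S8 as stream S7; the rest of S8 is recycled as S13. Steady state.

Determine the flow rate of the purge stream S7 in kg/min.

233.5 kg/min

propane enters only via S3 and leaves only via the purge: 1570×0.103 = 0.111×(propane in S8), and the membrane unit passes all propane, so propane in S11 = propane in S8 = 1456.8 kg/min.
propylene in S11: m_A = 1570×0.897 + (1−0.111)·(1−0.674)·m_A, so m_A = 1408.3/0.7102 = 1983 kg/min.
S8 = (1−0.674)×1983 + 1456.8 = 2103.3 kg/min.
Purge S7 = 0.111×2103.3 = 233.47 kg/min.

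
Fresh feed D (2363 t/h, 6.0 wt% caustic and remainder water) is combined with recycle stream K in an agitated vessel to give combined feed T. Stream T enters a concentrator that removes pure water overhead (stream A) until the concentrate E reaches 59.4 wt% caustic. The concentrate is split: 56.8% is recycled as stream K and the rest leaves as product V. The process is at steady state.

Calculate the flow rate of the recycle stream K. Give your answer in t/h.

Overall caustic balance (none leaves overhead): caustic in fresh feed = caustic in product, i.e. 2363×0.060 = (1−0.568)·E·0.594.
E = 141.78/(0.594×0.432) = 552.52 t/h.
Recycle K = 0.568×552.52 = 313.83 t/h.

313.8 t/h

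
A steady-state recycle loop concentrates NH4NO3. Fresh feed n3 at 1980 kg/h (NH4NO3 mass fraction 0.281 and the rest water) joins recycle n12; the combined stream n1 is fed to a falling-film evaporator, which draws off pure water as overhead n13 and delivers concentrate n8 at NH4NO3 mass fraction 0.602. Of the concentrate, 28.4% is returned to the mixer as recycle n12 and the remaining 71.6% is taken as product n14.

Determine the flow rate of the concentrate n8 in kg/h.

Overall NH4NO3 balance (none leaves overhead): NH4NO3 in fresh feed = NH4NO3 in product, i.e. 1980×0.281 = (1−0.284)·n8·0.602.
n8 = 556.38/(0.602×0.716) = 1290.8 kg/h.

1291 kg/h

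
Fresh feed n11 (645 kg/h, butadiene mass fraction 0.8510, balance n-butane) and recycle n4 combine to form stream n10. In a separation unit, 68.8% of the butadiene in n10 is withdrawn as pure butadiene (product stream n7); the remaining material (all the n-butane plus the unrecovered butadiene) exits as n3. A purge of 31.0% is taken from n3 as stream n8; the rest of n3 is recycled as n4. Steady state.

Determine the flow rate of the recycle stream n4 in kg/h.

364.5 kg/h

n-butane enters only via n11 and leaves only via the purge: 645×0.149 = 0.310×(n-butane in n3), and the separation unit passes all n-butane, so n-butane in n10 = n-butane in n3 = 310.02 kg/h.
butadiene in n10: m_A = 645×0.851 + (1−0.310)·(1−0.688)·m_A, so m_A = 548.89/0.7847 = 699.48 kg/h.
n3 = (1−0.688)×699.48 + 310.02 = 528.25 kg/h.
Recycle n4 = (1−0.310)×528.25 = 364.49 kg/h.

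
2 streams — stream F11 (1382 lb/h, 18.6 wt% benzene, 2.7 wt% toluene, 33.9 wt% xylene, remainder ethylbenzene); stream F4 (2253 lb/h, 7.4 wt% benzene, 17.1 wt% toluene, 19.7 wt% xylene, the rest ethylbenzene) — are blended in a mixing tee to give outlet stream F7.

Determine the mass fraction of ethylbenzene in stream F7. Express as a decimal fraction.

Total flow out = 1382 + 2253 = 3635 lb/h.
ethylbenzene in = 1382×0.448 + 2253×0.558 = 1876.3 lb/h.
ethylbenzene mass fraction in F7 = 1876.3/3635 = 0.516.

0.516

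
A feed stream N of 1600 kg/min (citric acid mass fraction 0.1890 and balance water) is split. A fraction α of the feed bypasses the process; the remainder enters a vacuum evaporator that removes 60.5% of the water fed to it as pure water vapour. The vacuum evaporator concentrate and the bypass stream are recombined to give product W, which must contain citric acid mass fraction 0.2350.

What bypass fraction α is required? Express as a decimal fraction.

All 1600×0.189 = 302.4 kg/min of citric acid reaches W, so W = 302.4/0.235 = 1286.8 kg/min and vapour = 313.19 kg/min.
The evaporator receives (1−α)·1600 of feed at 0.811 water and removes 0.605 of that water:
0.605×0.811×(1−α)×1600 = 313.19
(1−α) = 313.19/785.05 = 0.3989;  α = 0.6011.

0.601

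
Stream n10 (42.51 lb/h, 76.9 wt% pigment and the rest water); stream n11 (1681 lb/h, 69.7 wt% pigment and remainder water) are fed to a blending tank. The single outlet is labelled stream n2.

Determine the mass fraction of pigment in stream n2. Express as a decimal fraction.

0.699

Total flow out = 42.51 + 1681 = 1723.5 lb/h.
pigment in = 42.51×0.769 + 1681×0.697 = 1204.3 lb/h.
pigment mass fraction in n2 = 1204.3/1723.5 = 0.699.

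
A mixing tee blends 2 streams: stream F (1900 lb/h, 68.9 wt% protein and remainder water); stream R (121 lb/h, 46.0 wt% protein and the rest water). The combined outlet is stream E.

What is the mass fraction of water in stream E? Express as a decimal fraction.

Total flow out = 1900 + 121 = 2021 lb/h.
water in = 1900×0.311 + 121×0.540 = 656.24 lb/h.
water mass fraction in E = 656.24/2021 = 0.325.

0.325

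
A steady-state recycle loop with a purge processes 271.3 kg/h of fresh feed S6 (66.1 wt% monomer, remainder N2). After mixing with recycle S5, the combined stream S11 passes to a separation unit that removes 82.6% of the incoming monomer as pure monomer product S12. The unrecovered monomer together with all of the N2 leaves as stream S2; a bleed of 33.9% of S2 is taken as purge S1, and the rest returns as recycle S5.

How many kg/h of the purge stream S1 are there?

103.9 kg/h

N2 enters only via S6 and leaves only via the purge: 271.3×0.339 = 0.339×(N2 in S2), and the separation unit passes all N2, so N2 in S11 = N2 in S2 = 271.3 kg/h.
monomer in S11: m_A = 271.3×0.661 + (1−0.339)·(1−0.826)·m_A, so m_A = 179.33/0.8850 = 202.64 kg/h.
S2 = (1−0.826)×202.64 + 271.3 = 306.56 kg/h.
Purge S1 = 0.339×306.56 = 103.92 kg/h.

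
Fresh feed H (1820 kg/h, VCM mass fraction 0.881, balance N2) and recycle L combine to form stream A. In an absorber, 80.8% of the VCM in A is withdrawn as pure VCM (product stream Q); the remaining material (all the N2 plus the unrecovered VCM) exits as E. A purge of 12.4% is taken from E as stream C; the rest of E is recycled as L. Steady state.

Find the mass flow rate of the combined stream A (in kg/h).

N2 enters only via H and leaves only via the purge: 1820×0.119 = 0.124×(N2 in E), and the absorber passes all N2, so N2 in A = N2 in E = 1746.6 kg/h.
VCM in A: m_A = 1820×0.881 + (1−0.124)·(1−0.808)·m_A, so m_A = 1603.4/0.8318 = 1927.6 kg/h.
A = 1927.6 + 1746.6 = 3674.2 kg/h.

3674 kg/h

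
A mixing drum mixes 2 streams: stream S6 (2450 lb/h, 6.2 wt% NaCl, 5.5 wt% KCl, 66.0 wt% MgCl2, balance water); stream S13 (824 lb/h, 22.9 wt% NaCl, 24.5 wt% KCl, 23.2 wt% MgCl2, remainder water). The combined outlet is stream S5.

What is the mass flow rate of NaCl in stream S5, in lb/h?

NaCl out = NaCl in = 2450×0.062 + 824×0.229 = 340.6 lb/h.

340.6 lb/h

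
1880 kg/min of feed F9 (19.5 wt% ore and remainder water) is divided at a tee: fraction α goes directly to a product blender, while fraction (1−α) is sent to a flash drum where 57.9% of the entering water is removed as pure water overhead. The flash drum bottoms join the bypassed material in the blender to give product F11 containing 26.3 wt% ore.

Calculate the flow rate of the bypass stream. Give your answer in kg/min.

837.1 kg/min

All 1880×0.195 = 366.6 kg/min of ore reaches F11, so F11 = 366.6/0.263 = 1393.9 kg/min and vapour = 486.08 kg/min.
The evaporator receives (1−α)·1880 of feed at 0.805 water and removes 0.579 of that water:
0.579×0.805×(1−α)×1880 = 486.08
(1−α) = 486.08/876.26 = 0.5547;  α = 0.4453.
Bypass flow = 0.4453×1880 = 837.11 kg/min.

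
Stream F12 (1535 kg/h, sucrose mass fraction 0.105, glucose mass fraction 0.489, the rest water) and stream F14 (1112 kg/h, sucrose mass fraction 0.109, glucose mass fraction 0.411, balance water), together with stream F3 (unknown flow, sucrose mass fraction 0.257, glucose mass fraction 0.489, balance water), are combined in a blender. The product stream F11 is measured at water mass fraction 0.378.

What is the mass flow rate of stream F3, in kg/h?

Let F3 be the unknown flow. Total out = 2647 + F3.
water balance: 1157 + 0.254·F3 = 0.378·(2647 + F3)
(0.254 − 0.378)·F3 = 0.378×2647 − 1157 = -156.4
F3 = -156.4 / -0.124 = 1261.3 kg/h

1261 kg/h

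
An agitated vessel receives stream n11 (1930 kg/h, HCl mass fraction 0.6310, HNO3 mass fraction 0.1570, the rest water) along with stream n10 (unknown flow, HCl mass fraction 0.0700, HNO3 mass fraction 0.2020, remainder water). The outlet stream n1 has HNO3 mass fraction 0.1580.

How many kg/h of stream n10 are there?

Let n10 be the unknown flow. Total out = 1930 + n10.
HNO3 balance: 303.01 + 0.202·n10 = 0.158·(1930 + n10)
(0.202 − 0.158)·n10 = 0.158×1930 − 303.01 = 1.93
n10 = 1.93 / 0.044 = 43.864 kg/h

43.86 kg/h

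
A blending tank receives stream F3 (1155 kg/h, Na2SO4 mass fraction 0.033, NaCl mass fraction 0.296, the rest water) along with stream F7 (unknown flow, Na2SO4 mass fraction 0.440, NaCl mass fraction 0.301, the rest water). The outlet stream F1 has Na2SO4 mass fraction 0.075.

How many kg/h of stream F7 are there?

Let F7 be the unknown flow. Total out = 1155 + F7.
Na2SO4 balance: 38.115 + 0.440·F7 = 0.075·(1155 + F7)
(0.440 − 0.075)·F7 = 0.075×1155 − 38.115 = 48.51
F7 = 48.51 / 0.365 = 132.9 kg/h

132.9 kg/h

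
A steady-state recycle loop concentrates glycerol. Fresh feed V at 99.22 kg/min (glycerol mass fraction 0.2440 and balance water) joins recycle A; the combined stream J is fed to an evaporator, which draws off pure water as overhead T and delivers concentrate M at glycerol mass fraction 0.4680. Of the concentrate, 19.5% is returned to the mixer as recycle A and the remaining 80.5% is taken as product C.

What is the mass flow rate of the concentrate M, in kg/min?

64.26 kg/min

Overall glycerol balance (none leaves overhead): glycerol in fresh feed = glycerol in product, i.e. 99.22×0.244 = (1−0.195)·M·0.468.
M = 24.21/(0.468×0.805) = 64.261 kg/min.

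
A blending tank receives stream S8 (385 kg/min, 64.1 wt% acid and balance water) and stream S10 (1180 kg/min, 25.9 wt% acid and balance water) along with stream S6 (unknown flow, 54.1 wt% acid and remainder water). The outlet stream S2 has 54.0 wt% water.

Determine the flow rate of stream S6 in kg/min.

Let S6 be the unknown flow. Total out = 1565 + S6.
water balance: 1012.6 + 0.459·S6 = 0.540·(1565 + S6)
(0.459 − 0.540)·S6 = 0.540×1565 − 1012.6 = -167.5
S6 = -167.5 / -0.081 = 2067.8 kg/min

2068 kg/min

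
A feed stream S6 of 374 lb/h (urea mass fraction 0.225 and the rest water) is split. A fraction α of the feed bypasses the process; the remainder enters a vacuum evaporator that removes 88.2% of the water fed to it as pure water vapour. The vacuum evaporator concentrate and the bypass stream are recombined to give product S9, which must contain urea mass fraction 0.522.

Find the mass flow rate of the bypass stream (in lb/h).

All 374×0.225 = 84.15 lb/h of urea reaches S9, so S9 = 84.15/0.522 = 161.21 lb/h and vapour = 212.79 lb/h.
The evaporator receives (1−α)·374 of feed at 0.775 water and removes 0.882 of that water:
0.882×0.775×(1−α)×374 = 212.79
(1−α) = 212.79/255.65 = 0.8324;  α = 0.1676.
Bypass flow = 0.1676×374 = 62.694 lb/h.

62.69 lb/h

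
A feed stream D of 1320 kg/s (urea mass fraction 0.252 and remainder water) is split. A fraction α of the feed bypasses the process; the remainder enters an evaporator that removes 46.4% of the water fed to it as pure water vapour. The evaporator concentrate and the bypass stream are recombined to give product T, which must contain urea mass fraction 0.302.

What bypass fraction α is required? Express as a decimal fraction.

All 1320×0.252 = 332.64 kg/s of urea reaches T, so T = 332.64/0.302 = 1101.5 kg/s and vapour = 218.54 kg/s.
The evaporator receives (1−α)·1320 of feed at 0.748 water and removes 0.464 of that water:
0.464×0.748×(1−α)×1320 = 218.54
(1−α) = 218.54/458.14 = 0.4770;  α = 0.5230.

0.523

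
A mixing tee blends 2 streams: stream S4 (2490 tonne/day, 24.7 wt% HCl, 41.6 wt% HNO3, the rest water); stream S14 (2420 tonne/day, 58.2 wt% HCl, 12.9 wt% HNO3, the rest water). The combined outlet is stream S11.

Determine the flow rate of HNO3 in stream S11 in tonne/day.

1348 tonne/day

HNO3 out = HNO3 in = 2490×0.416 + 2420×0.129 = 1348 tonne/day.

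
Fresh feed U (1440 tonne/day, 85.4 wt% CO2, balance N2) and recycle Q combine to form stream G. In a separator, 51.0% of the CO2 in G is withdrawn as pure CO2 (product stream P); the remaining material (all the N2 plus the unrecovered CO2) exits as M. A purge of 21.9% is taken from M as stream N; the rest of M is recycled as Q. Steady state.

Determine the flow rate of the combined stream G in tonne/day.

N2 enters only via U and leaves only via the purge: 1440×0.146 = 0.219×(N2 in M), and the separator passes all N2, so N2 in G = N2 in M = 960 tonne/day.
CO2 in G: m_A = 1440×0.854 + (1−0.219)·(1−0.510)·m_A, so m_A = 1229.8/0.6173 = 1992.1 tonne/day.
G = 1992.1 + 960 = 2952.1 tonne/day.

2952 tonne/day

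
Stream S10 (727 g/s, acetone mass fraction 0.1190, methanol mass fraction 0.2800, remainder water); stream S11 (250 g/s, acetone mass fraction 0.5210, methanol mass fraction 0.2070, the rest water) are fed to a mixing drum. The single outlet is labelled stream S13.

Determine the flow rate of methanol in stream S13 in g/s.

methanol out = methanol in = 727×0.280 + 250×0.207 = 255.31 g/s.

255.3 g/s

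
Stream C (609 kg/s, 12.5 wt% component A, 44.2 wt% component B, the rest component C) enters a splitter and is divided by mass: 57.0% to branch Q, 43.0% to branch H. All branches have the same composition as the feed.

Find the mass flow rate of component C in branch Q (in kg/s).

150.3 kg/s

Branch Q total = 0.570×609 = 347.13 kg/s.
component C in Q = 0.433×347.13 = 150.31 kg/s.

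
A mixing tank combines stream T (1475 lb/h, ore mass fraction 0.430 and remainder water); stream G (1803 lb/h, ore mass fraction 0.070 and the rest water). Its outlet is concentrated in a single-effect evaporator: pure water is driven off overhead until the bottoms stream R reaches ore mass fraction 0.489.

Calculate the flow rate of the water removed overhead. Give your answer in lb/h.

1723 lb/h

ore entering = 1475×0.430 + 1803×0.070 = 760.46 lb/h.
All ore reports to R, so R = 760.46/0.489 = 1555.1 lb/h.
Total feed = 3278 lb/h; overhead = 3278 − 1555.1 = 1722.9 lb/h.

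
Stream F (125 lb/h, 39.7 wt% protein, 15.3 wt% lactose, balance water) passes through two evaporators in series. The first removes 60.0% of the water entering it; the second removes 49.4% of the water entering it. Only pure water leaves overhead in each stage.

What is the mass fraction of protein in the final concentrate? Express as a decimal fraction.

water in feed = 125×0.450 = 56.25 lb/h.
After stage 1: water left = (1−0.600)×56.25 = 22.5; stream total = 91.25 lb/h.
After stage 2: water left = (1−0.494)×22.5 = 11.385; final concentrate = 80.135 lb/h.
protein fraction = 49.625/80.135 = 0.6193.

0.6193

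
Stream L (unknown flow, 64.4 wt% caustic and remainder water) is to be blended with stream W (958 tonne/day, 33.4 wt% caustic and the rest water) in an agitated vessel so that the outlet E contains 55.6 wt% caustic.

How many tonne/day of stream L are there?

Let L be the unknown flow. Total out = 958 + L.
caustic balance: 319.97 + 0.644·L = 0.556·(958 + L)
(0.644 − 0.556)·L = 0.556×958 − 319.97 = 212.68
L = 212.68 / 0.088 = 2416.8 tonne/day

2417 tonne/day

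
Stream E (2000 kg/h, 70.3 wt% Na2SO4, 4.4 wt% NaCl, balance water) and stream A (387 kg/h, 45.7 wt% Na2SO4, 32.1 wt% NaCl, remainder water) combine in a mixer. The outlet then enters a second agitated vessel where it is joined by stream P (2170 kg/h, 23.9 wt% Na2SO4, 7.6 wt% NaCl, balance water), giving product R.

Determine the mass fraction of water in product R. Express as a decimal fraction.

0.456

Overall, product flow = 4557 kg/h.
water in = 2000×0.253 + 387×0.222 + 2170×0.685 = 2078.4 kg/h.
water fraction in R = 0.456.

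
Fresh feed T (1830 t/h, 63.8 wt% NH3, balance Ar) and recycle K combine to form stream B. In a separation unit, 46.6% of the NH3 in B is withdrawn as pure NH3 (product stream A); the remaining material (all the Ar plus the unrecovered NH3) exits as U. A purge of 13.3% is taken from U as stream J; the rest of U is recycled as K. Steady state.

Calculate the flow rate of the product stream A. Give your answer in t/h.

NH3 in B: m_A = 1830×0.638 + (1−0.133)·(1−0.466)·m_A, so m_A = 1167.5/0.5370 = 2174.1 t/h.
Product A = 0.466×2174.1 = 1013.1 t/h.

1013 t/h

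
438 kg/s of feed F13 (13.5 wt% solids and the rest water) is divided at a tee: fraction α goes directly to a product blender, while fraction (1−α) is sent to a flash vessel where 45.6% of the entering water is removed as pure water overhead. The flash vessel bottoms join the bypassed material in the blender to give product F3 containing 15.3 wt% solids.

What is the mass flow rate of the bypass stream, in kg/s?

All 438×0.135 = 59.13 kg/s of solids reaches F3, so F3 = 59.13/0.153 = 386.47 kg/s and vapour = 51.529 kg/s.
The evaporator receives (1−α)·438 of feed at 0.865 water and removes 0.456 of that water:
0.456×0.865×(1−α)×438 = 51.529
(1−α) = 51.529/172.76 = 0.2983;  α = 0.7017.
Bypass flow = 0.7017×438 = 307.36 kg/s.

307.4 kg/s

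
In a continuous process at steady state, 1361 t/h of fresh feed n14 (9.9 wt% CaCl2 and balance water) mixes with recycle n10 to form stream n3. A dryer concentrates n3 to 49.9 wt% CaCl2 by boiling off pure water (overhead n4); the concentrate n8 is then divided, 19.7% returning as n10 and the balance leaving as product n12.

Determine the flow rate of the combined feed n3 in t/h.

Overall CaCl2 balance (none leaves overhead): CaCl2 in fresh feed = CaCl2 in product, i.e. 1361×0.099 = (1−0.197)·n8·0.499.
n8 = 134.74/(0.499×0.803) = 336.26 t/h.
Recycle n10 = 0.197×336.26 = 66.244 t/h.
Combined feed n3 = 1361 + 66.244 = 1427.2 t/h.

1427 t/h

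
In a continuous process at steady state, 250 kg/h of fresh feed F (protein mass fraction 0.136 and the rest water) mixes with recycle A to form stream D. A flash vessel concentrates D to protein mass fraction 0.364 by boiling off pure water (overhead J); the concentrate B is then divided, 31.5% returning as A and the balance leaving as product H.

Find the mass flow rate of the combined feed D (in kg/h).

293 kg/h

Overall protein balance (none leaves overhead): protein in fresh feed = protein in product, i.e. 250×0.136 = (1−0.315)·B·0.364.
B = 34/(0.364×0.685) = 136.36 kg/h.
Recycle A = 0.315×136.36 = 42.953 kg/h.
Combined feed D = 250 + 42.953 = 292.95 kg/h.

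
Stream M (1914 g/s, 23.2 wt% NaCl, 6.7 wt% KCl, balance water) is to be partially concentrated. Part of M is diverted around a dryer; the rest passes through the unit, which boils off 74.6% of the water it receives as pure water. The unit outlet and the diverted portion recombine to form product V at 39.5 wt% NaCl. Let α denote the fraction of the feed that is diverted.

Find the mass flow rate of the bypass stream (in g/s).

403.7 g/s

All 1914×0.232 = 444.05 g/s of NaCl reaches V, so V = 444.05/0.395 = 1124.2 g/s and vapour = 789.83 g/s.
The evaporator receives (1−α)·1914 of feed at 0.701 water and removes 0.746 of that water:
0.746×0.701×(1−α)×1914 = 789.83
(1−α) = 789.83/1000.9 = 0.7891;  α = 0.2109.
Bypass flow = 0.2109×1914 = 403.66 g/s.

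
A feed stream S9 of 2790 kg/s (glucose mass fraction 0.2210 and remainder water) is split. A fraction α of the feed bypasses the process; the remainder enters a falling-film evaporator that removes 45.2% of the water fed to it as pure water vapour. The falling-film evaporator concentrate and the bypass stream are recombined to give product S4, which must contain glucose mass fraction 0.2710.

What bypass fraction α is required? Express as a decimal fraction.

0.476

All 2790×0.221 = 616.59 kg/s of glucose reaches S4, so S4 = 616.59/0.271 = 2275.2 kg/s and vapour = 514.76 kg/s.
The evaporator receives (1−α)·2790 of feed at 0.779 water and removes 0.452 of that water:
0.452×0.779×(1−α)×2790 = 514.76
(1−α) = 514.76/982.38 = 0.5240;  α = 0.4760.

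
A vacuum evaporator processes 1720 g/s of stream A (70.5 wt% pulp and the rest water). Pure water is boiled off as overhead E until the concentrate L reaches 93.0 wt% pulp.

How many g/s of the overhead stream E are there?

416.1 g/s

pulp is conserved: 1720×0.705 = 1212.6 g/s all reports to the concentrate.
Concentrate = 1212.6/(target fraction) = 1303.9 g/s.
Overhead = 1720 − 1303.9 = 416.13 g/s.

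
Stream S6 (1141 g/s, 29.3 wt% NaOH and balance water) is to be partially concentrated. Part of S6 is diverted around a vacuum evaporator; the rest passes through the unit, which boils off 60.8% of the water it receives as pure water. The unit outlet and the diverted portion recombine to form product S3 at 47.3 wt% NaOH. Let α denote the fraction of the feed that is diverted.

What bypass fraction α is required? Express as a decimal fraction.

0.115

All 1141×0.293 = 334.31 g/s of NaOH reaches S3, so S3 = 334.31/0.473 = 706.79 g/s and vapour = 434.21 g/s.
The evaporator receives (1−α)·1141 of feed at 0.707 water and removes 0.608 of that water:
0.608×0.707×(1−α)×1141 = 434.21
(1−α) = 434.21/490.47 = 0.8853;  α = 0.1147.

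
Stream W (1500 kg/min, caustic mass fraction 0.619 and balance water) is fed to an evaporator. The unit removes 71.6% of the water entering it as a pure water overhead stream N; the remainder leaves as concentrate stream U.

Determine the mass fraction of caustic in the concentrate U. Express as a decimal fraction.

0.851

caustic is not removed: 1500×0.619 = 928.5 kg/min of caustic enters U.
water entering = 1500×0.381 = 571.5 kg/min; overhead removed = 0.716×571.5 = 409.19 kg/min.
Concentrate = 1500 − 409.19 = 1090.8 kg/min.
Mass fraction = 928.5/1090.8 = 0.851.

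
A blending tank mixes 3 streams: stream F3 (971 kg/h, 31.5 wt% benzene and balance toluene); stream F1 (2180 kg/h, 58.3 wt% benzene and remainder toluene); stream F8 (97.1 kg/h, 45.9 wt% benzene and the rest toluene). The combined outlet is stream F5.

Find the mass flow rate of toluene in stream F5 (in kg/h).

1627 kg/h

toluene out = toluene in = 971×0.685 + 2180×0.417 + 97.1×0.541 = 1626.7 kg/h.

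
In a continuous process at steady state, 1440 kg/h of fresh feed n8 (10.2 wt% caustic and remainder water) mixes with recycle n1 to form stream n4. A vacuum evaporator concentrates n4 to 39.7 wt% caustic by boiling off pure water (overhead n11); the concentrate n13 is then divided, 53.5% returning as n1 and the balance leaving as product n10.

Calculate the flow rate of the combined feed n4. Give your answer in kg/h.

Overall caustic balance (none leaves overhead): caustic in fresh feed = caustic in product, i.e. 1440×0.102 = (1−0.535)·n13·0.397.
n13 = 146.88/(0.397×0.465) = 795.64 kg/h.
Recycle n1 = 0.535×795.64 = 425.67 kg/h.
Combined feed n4 = 1440 + 425.67 = 1865.7 kg/h.

1866 kg/h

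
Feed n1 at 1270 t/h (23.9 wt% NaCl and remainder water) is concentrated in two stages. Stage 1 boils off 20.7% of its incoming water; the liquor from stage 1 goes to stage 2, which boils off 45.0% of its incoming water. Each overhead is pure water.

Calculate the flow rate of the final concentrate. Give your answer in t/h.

water in feed = 1270×0.761 = 966.47 t/h.
After stage 1: water left = (1−0.207)×966.47 = 766.41; stream total = 1069.9 t/h.
After stage 2: water left = (1−0.450)×766.41 = 421.53; final concentrate = 725.06 t/h.

725.1 t/h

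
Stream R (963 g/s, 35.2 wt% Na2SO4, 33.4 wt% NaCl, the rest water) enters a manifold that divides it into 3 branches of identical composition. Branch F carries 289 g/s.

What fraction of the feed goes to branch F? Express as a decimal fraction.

0.300

Fraction to F = 289/963 = 0.3001.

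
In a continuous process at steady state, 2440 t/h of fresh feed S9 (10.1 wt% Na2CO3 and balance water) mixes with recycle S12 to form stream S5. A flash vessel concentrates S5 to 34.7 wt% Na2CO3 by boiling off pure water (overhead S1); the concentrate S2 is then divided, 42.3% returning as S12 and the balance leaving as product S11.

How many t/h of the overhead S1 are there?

1730 t/h

Overall Na2CO3 balance (none leaves overhead): Na2CO3 in fresh feed = Na2CO3 in product, i.e. 2440×0.101 = (1−0.423)·S2·0.347.
S2 = 246.44/(0.347×0.577) = 1230.9 t/h.
Recycle S12 = 0.423×1230.9 = 520.65 t/h.
Combined feed S5 = 2440 + 520.65 = 2960.7 t/h.
Overhead S1 = S5 − S2 = 2960.7 − 1230.9 = 1729.8 t/h.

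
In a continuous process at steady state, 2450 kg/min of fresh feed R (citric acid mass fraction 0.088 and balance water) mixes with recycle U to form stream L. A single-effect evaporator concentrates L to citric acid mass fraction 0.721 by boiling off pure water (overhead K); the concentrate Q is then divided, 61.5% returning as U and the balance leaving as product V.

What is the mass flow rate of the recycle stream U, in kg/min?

Overall citric acid balance (none leaves overhead): citric acid in fresh feed = citric acid in product, i.e. 2450×0.088 = (1−0.615)·Q·0.721.
Q = 215.6/(0.721×0.385) = 776.7 kg/min.
Recycle U = 0.615×776.7 = 477.67 kg/min.

477.7 kg/min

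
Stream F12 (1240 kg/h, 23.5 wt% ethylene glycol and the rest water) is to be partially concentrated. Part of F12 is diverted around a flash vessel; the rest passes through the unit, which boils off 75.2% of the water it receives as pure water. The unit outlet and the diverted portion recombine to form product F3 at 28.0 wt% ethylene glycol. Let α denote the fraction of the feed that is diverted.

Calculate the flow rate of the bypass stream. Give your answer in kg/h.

All 1240×0.235 = 291.4 kg/h of ethylene glycol reaches F3, so F3 = 291.4/0.280 = 1040.7 kg/h and vapour = 199.29 kg/h.
The evaporator receives (1−α)·1240 of feed at 0.765 water and removes 0.752 of that water:
0.752×0.765×(1−α)×1240 = 199.29
(1−α) = 199.29/713.35 = 0.2794;  α = 0.7206.
Bypass flow = 0.7206×1240 = 893.58 kg/h.

893.6 kg/h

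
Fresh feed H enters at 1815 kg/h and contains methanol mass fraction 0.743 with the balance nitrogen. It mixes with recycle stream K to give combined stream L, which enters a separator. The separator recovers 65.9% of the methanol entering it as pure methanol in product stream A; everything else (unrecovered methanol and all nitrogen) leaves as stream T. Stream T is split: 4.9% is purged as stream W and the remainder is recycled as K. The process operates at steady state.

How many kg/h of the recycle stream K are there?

9700 kg/h

nitrogen enters only via H and leaves only via the purge: 1815×0.257 = 0.049×(nitrogen in T), and the separator passes all nitrogen, so nitrogen in L = nitrogen in T = 9519.5 kg/h.
methanol in L: m_A = 1815×0.743 + (1−0.049)·(1−0.659)·m_A, so m_A = 1348.5/0.6757 = 1995.7 kg/h.
T = (1−0.659)×1995.7 + 9519.5 = 10200 kg/h.
Recycle K = (1−0.049)×10200 = 9700.2 kg/h.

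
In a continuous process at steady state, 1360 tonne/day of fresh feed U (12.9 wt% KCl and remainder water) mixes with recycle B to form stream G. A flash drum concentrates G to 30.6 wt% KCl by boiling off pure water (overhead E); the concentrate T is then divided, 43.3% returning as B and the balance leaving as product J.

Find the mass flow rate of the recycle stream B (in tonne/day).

Overall KCl balance (none leaves overhead): KCl in fresh feed = KCl in product, i.e. 1360×0.129 = (1−0.433)·T·0.306.
T = 175.44/(0.306×0.567) = 1011.2 tonne/day.
Recycle B = 0.433×1011.2 = 437.84 tonne/day.

437.8 tonne/day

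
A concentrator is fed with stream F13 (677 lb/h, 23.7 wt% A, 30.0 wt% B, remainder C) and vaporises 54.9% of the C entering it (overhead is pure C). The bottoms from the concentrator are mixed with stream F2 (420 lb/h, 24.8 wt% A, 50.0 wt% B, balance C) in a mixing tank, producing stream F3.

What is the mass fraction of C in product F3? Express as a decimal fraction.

0.267

Vapour removed = 0.549×0.463×677 = 172.08 lb/h; concentrate = 504.92 lb/h.
C reaching the mixer = 141.37 (from concentrate) + 420×0.252 = 247.21 lb/h.
Product flow = 504.92 + 420 = 924.92 lb/h; C fraction = 0.267.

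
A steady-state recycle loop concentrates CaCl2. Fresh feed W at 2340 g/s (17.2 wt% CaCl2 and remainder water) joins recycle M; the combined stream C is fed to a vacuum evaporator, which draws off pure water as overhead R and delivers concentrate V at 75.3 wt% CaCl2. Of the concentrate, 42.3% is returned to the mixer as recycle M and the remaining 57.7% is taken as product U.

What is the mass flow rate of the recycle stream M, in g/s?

Overall CaCl2 balance (none leaves overhead): CaCl2 in fresh feed = CaCl2 in product, i.e. 2340×0.172 = (1−0.423)·V·0.753.
V = 402.48/(0.753×0.577) = 926.35 g/s.
Recycle M = 0.423×926.35 = 391.84 g/s.

391.8 g/s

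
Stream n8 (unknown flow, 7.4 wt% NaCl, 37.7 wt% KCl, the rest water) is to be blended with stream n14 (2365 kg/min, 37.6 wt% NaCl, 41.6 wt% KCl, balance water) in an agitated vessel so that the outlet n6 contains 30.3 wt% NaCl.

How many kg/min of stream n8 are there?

Let n8 be the unknown flow. Total out = 2365 + n8.
NaCl balance: 889.24 + 0.074·n8 = 0.303·(2365 + n8)
(0.074 − 0.303)·n8 = 0.303×2365 − 889.24 = -172.64
n8 = -172.64 / -0.229 = 753.91 kg/min

753.9 kg/min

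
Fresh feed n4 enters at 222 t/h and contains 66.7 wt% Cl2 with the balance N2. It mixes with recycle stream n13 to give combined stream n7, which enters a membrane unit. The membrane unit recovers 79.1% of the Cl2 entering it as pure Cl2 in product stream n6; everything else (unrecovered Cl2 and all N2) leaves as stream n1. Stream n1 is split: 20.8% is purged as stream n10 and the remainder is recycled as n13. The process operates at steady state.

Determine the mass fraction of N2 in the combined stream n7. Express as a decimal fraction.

N2 enters only via n4 and leaves only via the purge: 222×0.333 = 0.208×(N2 in n1), and the membrane unit passes all N2, so N2 in n7 = N2 in n1 = 355.41 t/h.
Cl2 in n7: m_A = 222×0.667 + (1−0.208)·(1−0.791)·m_A, so m_A = 148.07/0.8345 = 177.45 t/h.
n7 = 177.45 + 355.41 = 532.86 t/h.
N2 fraction in n7 = 355.41/532.86 = 0.667.

0.667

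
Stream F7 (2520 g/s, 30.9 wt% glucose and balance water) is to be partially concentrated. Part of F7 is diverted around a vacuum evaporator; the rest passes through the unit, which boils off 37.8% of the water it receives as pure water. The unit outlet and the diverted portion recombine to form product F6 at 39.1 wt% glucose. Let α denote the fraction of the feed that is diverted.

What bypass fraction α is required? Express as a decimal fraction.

0.197

All 2520×0.309 = 778.68 g/s of glucose reaches F6, so F6 = 778.68/0.391 = 1991.5 g/s and vapour = 528.49 g/s.
The evaporator receives (1−α)·2520 of feed at 0.691 water and removes 0.378 of that water:
0.378×0.691×(1−α)×2520 = 528.49
(1−α) = 528.49/658.22 = 0.8029;  α = 0.1971.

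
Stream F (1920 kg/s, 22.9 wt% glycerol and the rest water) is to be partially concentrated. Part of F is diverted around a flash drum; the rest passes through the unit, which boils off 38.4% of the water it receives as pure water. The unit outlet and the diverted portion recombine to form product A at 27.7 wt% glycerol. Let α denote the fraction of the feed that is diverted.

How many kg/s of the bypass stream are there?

All 1920×0.229 = 439.68 kg/s of glycerol reaches A, so A = 439.68/0.277 = 1587.3 kg/s and vapour = 332.71 kg/s.
The evaporator receives (1−α)·1920 of feed at 0.771 water and removes 0.384 of that water:
0.384×0.771×(1−α)×1920 = 332.71
(1−α) = 332.71/568.44 = 0.5853;  α = 0.4147.
Bypass flow = 0.4147×1920 = 796.23 kg/s.

796.2 kg/s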